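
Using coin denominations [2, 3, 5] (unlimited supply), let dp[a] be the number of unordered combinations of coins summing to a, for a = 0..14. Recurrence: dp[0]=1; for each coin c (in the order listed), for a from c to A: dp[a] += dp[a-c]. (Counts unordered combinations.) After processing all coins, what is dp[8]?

after  coin     0     1     2     3     4     5     6     7     8     9    10    11    12    13    14
          2     1     0     1     0     1     0     1     0     1     0     1     0     1     0     1
          3     1     0     1     1     1     1     2     1     2     2     2     2     3     2     3
          5     1     0     1     1     1     2     2     2     3     3     4     4     5     5     6

3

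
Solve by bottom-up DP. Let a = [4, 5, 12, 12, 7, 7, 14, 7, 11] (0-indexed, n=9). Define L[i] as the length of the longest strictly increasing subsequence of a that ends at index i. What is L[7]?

3

   i    0    1    2    3    4    5    6    7    8
a[i]    4    5   12   12    7    7   14    7   11
L[i]    1    2    3    3    3    3    4    3    4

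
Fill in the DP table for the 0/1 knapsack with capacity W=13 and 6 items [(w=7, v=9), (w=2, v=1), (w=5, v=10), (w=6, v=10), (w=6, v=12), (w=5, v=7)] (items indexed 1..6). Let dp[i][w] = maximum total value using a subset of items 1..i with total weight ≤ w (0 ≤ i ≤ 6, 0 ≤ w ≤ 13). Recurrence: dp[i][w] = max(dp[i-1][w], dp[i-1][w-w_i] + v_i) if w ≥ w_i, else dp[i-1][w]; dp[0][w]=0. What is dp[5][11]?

22

i\w   0   1   2   3   4   5   6   7   8   9  10  11  12  13
  0   0   0   0   0   0   0   0   0   0   0   0   0   0   0
  1   0   0   0   0   0   0   0   9   9   9   9   9   9   9
  2   0   0   1   1   1   1   1   9   9  10  10  10  10  10
  3   0   0   1   1   1  10  10  11  11  11  11  11  19  19
  4   0   0   1   1   1  10  10  11  11  11  11  20  20  21
  5   0   0   1   1   1  10  12  12  13  13  13  22  22  23
  6   0   0   1   1   1  10  12  12  13  13  17  22  22  23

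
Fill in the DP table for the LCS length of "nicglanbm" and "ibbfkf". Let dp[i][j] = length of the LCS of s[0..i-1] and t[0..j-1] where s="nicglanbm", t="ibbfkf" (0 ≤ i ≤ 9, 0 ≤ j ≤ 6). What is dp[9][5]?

   ''  i  b  b  f  k  f
''  0  0  0  0  0  0  0
 n  0  0  0  0  0  0  0
 i  0  1  1  1  1  1  1
 c  0  1  1  1  1  1  1
 g  0  1  1  1  1  1  1
 l  0  1  1  1  1  1  1
 a  0  1  1  1  1  1  1
 n  0  1  1  1  1  1  1
 b  0  1  2  2  2  2  2
 m  0  1  2  2  2  2  2

2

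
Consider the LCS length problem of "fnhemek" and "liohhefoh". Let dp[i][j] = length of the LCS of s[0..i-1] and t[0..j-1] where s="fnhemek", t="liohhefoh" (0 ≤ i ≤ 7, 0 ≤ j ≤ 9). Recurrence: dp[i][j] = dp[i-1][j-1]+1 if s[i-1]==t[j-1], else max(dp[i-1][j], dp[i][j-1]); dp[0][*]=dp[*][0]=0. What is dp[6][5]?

   ''  l  i  o  h  h  e  f  o  h
''  0  0  0  0  0  0  0  0  0  0
 f  0  0  0  0  0  0  0  1  1  1
 n  0  0  0  0  0  0  0  1  1  1
 h  0  0  0  0  1  1  1  1  1  2
 e  0  0  0  0  1  1  2  2  2  2
 m  0  0  0  0  1  1  2  2  2  2
 e  0  0  0  0  1  1  2  2  2  2
 k  0  0  0  0  1  1  2  2  2  2

1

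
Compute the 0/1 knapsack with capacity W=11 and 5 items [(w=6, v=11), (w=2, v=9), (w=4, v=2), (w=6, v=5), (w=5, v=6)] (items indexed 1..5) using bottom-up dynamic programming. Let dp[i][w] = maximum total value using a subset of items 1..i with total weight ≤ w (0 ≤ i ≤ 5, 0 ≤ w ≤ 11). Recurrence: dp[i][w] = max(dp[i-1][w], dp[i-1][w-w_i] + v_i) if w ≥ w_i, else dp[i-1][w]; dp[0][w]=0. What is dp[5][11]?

i\w   0   1   2   3   4   5   6   7   8   9  10  11
  0   0   0   0   0   0   0   0   0   0   0   0   0
  1   0   0   0   0   0   0  11  11  11  11  11  11
  2   0   0   9   9   9   9  11  11  20  20  20  20
  3   0   0   9   9   9   9  11  11  20  20  20  20
  4   0   0   9   9   9   9  11  11  20  20  20  20
  5   0   0   9   9   9   9  11  15  20  20  20  20

20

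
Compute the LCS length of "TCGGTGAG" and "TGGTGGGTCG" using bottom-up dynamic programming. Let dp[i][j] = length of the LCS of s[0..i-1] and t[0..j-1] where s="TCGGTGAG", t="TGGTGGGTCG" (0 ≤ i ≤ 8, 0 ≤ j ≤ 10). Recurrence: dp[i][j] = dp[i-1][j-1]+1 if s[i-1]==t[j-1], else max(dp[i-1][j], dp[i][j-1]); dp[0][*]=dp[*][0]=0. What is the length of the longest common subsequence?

6

   ''  T  G  G  T  G  G  G  T  C  G
''  0  0  0  0  0  0  0  0  0  0  0
 T  0  1  1  1  1  1  1  1  1  1  1
 C  0  1  1  1  1  1  1  1  1  2  2
 G  0  1  2  2  2  2  2  2  2  2  3
 G  0  1  2  3  3  3  3  3  3  3  3
 T  0  1  2  3  4  4  4  4  4  4  4
 G  0  1  2  3  4  5  5  5  5  5  5
 A  0  1  2  3  4  5  5  5  5  5  5
 G  0  1  2  3  4  5  6  6  6  6  6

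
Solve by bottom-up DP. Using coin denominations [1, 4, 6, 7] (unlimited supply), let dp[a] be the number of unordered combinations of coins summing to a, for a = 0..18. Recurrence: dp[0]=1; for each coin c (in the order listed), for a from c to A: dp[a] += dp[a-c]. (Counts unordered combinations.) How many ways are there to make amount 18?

after  coin     0     1     2     3     4     5     6     7     8     9    10    11    12    13    14    15    16    17    18
          1     1     1     1     1     1     1     1     1     1     1     1     1     1     1     1     1     1     1     1
          4     1     1     1     1     2     2     2     2     3     3     3     3     4     4     4     4     5     5     5
          6     1     1     1     1     2     2     3     3     4     4     5     5     7     7     8     8    10    10    12
          7     1     1     1     1     2     2     3     4     5     5     6     7     9    10    12    13    15    16    19

19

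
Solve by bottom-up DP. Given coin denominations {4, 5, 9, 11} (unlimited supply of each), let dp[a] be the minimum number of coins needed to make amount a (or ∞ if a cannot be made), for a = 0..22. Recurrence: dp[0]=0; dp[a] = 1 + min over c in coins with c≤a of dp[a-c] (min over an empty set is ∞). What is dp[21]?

3

 a  0  1  2  3  4  5  6  7  8  9 10 11 12 13 14 15 16 17 18 19 20 21 22
dp  0  -  -  -  1  1  -  -  2  1  2  1  3  2  2  2  2  3  2  3  2  3  2
(- denotes ∞ / unreachable)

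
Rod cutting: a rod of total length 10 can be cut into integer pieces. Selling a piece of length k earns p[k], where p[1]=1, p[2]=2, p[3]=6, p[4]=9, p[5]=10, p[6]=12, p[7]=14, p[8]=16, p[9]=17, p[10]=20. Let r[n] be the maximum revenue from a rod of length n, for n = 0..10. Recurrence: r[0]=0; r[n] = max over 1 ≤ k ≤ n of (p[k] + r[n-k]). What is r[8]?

   n    0    1    2    3    4    5    6    7    8    9   10
r[n]    0    1    2    6    9   10   12   15   18   19   21

18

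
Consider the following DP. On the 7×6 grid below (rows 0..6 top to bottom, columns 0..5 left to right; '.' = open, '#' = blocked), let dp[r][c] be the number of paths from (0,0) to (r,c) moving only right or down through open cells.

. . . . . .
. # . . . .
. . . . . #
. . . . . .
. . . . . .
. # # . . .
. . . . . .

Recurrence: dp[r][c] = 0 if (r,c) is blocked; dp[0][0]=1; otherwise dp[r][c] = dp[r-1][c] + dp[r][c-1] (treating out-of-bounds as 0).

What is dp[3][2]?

r\c   0   1   2   3   4   5
  0   1   1   1   1   1   1
  1   1   0   1   2   3   4
  2   1   1   2   4   7   0
  3   1   2   4   8  15  15
  4   1   3   7  15  30  45
  5   1   0   0  15  45  90
  6   1   1   1  16  61 151

4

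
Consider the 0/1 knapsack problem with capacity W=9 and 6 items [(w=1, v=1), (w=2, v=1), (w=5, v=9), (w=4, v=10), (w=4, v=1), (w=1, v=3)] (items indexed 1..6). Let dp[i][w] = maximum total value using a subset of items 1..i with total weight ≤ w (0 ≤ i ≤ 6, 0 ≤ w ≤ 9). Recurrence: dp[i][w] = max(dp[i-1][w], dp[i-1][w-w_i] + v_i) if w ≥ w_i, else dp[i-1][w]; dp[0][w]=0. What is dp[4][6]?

11

i\w   0   1   2   3   4   5   6   7   8   9
  0   0   0   0   0   0   0   0   0   0   0
  1   0   1   1   1   1   1   1   1   1   1
  2   0   1   1   2   2   2   2   2   2   2
  3   0   1   1   2   2   9  10  10  11  11
  4   0   1   1   2  10  11  11  12  12  19
  5   0   1   1   2  10  11  11  12  12  19
  6   0   3   4   4  10  13  14  14  15  19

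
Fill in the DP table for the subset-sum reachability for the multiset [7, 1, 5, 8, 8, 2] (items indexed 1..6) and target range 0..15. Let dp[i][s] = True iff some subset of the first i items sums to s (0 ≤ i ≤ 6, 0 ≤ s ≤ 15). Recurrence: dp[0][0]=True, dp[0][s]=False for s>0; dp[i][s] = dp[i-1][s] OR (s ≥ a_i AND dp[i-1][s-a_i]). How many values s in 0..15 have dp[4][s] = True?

11

i\s   0   1   2   3   4   5   6   7   8   9  10  11  12  13  14  15
  0   T   F   F   F   F   F   F   F   F   F   F   F   F   F   F   F
  1   T   F   F   F   F   F   F   T   F   F   F   F   F   F   F   F
  2   T   T   F   F   F   F   F   T   T   F   F   F   F   F   F   F
  3   T   T   F   F   F   T   T   T   T   F   F   F   T   T   F   F
  4   T   T   F   F   F   T   T   T   T   T   F   F   T   T   T   T
  5   T   T   F   F   F   T   T   T   T   T   F   F   T   T   T   T
  6   T   T   T   T   F   T   T   T   T   T   T   T   T   T   T   T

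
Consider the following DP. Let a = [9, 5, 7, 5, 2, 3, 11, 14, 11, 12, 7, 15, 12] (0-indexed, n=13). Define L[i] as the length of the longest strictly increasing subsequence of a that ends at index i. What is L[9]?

4

   i    0    1    2    3    4    5    6    7    8    9   10   11   12
a[i]    9    5    7    5    2    3   11   14   11   12    7   15   12
L[i]    1    1    2    1    1    2    3    4    3    4    3    5    4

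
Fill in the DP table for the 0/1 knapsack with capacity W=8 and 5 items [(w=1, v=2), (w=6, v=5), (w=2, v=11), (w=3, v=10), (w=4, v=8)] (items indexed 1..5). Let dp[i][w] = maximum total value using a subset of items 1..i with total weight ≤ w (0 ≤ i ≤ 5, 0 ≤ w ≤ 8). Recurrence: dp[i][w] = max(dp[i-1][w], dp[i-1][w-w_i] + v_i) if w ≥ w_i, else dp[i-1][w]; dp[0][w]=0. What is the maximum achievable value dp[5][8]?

i\w   0   1   2   3   4   5   6   7   8
  0   0   0   0   0   0   0   0   0   0
  1   0   2   2   2   2   2   2   2   2
  2   0   2   2   2   2   2   5   7   7
  3   0   2  11  13  13  13  13  13  16
  4   0   2  11  13  13  21  23  23  23
  5   0   2  11  13  13  21  23  23  23

23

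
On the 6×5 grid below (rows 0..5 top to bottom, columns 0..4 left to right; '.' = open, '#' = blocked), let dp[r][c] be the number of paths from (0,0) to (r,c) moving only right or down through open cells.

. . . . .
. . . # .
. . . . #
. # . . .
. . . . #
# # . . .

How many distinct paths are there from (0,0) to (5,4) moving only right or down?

26

r\c   0   1   2   3   4
  0   1   1   1   1   1
  1   1   2   3   0   1
  2   1   3   6   6   0
  3   1   0   6  12  12
  4   1   1   7  19   0
  5   0   0   7  26  26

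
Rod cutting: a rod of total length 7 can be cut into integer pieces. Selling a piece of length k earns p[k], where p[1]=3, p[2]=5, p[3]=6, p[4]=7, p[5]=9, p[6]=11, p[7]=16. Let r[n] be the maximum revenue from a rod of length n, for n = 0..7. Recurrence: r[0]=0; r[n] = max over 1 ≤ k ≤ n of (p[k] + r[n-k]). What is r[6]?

18

   n    0    1    2    3    4    5    6    7
r[n]    0    3    6    9   12   15   18   21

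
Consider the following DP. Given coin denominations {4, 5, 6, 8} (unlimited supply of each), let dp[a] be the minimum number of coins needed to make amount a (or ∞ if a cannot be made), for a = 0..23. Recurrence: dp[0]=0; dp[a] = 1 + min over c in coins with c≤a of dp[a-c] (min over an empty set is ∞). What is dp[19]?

 a  0  1  2  3  4  5  6  7  8  9 10 11 12 13 14 15 16 17 18 19 20 21 22 23
dp  0  -  -  -  1  1  1  -  1  2  2  2  2  2  2  3  2  3  3  3  3  3  3  4
(- denotes ∞ / unreachable)

3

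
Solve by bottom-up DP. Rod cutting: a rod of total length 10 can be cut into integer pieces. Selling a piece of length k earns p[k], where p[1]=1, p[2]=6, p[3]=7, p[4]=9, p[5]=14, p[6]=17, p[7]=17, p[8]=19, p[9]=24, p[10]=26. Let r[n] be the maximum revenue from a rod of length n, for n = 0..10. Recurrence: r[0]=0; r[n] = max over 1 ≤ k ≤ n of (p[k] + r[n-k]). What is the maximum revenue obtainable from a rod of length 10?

30

   n    0    1    2    3    4    5    6    7    8    9   10
r[n]    0    1    6    7   12   14   18   20   24   26   30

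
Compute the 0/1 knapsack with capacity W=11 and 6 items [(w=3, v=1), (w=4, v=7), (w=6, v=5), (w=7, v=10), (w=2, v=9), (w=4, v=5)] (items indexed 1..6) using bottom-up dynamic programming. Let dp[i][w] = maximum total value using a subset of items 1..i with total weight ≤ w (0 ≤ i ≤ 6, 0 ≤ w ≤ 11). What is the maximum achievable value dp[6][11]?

21

i\w   0   1   2   3   4   5   6   7   8   9  10  11
  0   0   0   0   0   0   0   0   0   0   0   0   0
  1   0   0   0   1   1   1   1   1   1   1   1   1
  2   0   0   0   1   7   7   7   8   8   8   8   8
  3   0   0   0   1   7   7   7   8   8   8  12  12
  4   0   0   0   1   7   7   7  10  10  10  12  17
  5   0   0   9   9   9  10  16  16  16  19  19  19
  6   0   0   9   9   9  10  16  16  16  19  21  21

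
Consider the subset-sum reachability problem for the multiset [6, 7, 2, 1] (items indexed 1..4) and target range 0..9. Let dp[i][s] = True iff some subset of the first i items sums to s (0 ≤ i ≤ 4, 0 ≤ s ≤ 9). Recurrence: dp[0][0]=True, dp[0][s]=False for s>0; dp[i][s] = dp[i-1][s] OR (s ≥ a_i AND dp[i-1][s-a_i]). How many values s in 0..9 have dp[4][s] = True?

8

i\s   0   1   2   3   4   5   6   7   8   9
  0   T   F   F   F   F   F   F   F   F   F
  1   T   F   F   F   F   F   T   F   F   F
  2   T   F   F   F   F   F   T   T   F   F
  3   T   F   T   F   F   F   T   T   T   T
  4   T   T   T   T   F   F   T   T   T   T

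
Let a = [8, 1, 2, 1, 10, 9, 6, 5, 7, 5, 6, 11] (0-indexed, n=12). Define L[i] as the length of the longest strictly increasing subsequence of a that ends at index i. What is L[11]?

   i    0    1    2    3    4    5    6    7    8    9   10   11
a[i]    8    1    2    1   10    9    6    5    7    5    6   11
L[i]    1    1    2    1    3    3    3    3    4    3    4    5

5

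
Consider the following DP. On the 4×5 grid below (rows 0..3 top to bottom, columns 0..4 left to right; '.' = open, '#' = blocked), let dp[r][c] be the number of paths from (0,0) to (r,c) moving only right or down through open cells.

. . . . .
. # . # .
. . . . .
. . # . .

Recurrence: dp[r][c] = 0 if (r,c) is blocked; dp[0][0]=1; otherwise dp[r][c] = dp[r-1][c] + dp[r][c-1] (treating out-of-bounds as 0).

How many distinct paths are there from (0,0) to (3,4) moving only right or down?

r\c   0   1   2   3   4
  0   1   1   1   1   1
  1   1   0   1   0   1
  2   1   1   2   2   3
  3   1   2   0   2   5

5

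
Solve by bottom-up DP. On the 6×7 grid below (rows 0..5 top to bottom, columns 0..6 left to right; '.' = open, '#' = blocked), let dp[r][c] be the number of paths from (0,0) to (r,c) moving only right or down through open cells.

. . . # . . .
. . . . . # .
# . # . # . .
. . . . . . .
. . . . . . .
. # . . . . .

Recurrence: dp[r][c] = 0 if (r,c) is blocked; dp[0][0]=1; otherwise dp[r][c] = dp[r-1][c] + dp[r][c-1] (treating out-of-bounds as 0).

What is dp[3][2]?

2

r\c   0   1   2   3   4   5   6
  0   1   1   1   0   0   0   0
  1   1   2   3   3   3   0   0
  2   0   2   0   3   0   0   0
  3   0   2   2   5   5   5   5
  4   0   2   4   9  14  19  24
  5   0   0   4  13  27  46  70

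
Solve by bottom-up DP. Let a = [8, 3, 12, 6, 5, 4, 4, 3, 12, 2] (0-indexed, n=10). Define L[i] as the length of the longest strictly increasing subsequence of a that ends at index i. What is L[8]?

   i    0    1    2    3    4    5    6    7    8    9
a[i]    8    3   12    6    5    4    4    3   12    2
L[i]    1    1    2    2    2    2    2    1    3    1

3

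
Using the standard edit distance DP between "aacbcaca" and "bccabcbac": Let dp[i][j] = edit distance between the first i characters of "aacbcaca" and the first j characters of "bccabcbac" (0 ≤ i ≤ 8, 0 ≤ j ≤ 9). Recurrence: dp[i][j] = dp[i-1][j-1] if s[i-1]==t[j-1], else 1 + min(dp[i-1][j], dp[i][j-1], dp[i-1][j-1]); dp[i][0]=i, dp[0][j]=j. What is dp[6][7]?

   ''  b  c  c  a  b  c  b  a  c
''  0  1  2  3  4  5  6  7  8  9
 a  1  1  2  3  3  4  5  6  7  8
 a  2  2  2  3  3  4  5  6  6  7
 c  3  3  2  2  3  4  4  5  6  6
 b  4  3  3  3  3  3  4  4  5  6
 c  5  4  3  3  4  4  3  4  5  5
 a  6  5  4  4  3  4  4  4  4  5
 c  7  6  5  4  4  4  4  5  5  4
 a  8  7  6  5  4  5  5  5  5  5

4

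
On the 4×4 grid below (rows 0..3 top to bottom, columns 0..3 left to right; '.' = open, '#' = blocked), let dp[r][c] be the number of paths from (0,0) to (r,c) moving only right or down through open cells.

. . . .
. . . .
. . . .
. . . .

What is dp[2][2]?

6

r\c   0   1   2   3
  0   1   1   1   1
  1   1   2   3   4
  2   1   3   6  10
  3   1   4  10  20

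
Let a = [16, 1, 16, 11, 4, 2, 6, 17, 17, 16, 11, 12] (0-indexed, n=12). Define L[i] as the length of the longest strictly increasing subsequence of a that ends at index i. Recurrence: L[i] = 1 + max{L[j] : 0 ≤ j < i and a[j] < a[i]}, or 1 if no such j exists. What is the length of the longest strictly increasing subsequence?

   i    0    1    2    3    4    5    6    7    8    9   10   11
a[i]   16    1   16   11    4    2    6   17   17   16   11   12
L[i]    1    1    2    2    2    2    3    4    4    4    4    5

5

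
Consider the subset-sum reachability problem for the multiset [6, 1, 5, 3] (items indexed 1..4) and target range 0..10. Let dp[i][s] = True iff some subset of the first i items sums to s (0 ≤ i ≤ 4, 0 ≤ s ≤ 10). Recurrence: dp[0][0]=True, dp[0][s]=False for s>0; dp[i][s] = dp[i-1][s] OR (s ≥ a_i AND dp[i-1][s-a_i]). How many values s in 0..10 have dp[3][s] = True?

i\s   0   1   2   3   4   5   6   7   8   9  10
  0   T   F   F   F   F   F   F   F   F   F   F
  1   T   F   F   F   F   F   T   F   F   F   F
  2   T   T   F   F   F   F   T   T   F   F   F
  3   T   T   F   F   F   T   T   T   F   F   F
  4   T   T   F   T   T   T   T   T   T   T   T

5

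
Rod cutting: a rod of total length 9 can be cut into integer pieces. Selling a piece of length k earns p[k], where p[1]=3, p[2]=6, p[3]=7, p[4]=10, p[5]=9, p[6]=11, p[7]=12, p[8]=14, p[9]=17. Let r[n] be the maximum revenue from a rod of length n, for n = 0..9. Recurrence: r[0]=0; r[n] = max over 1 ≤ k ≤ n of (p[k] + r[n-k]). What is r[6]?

18

   n    0    1    2    3    4    5    6    7    8    9
r[n]    0    3    6    9   12   15   18   21   24   27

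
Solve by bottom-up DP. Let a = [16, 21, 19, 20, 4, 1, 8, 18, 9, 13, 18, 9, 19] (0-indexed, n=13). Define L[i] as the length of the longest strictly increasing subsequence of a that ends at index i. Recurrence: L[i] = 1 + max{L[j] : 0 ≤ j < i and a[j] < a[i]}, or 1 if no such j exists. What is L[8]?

   i    0    1    2    3    4    5    6    7    8    9   10   11   12
a[i]   16   21   19   20    4    1    8   18    9   13   18    9   19
L[i]    1    2    2    3    1    1    2    3    3    4    5    3    6

3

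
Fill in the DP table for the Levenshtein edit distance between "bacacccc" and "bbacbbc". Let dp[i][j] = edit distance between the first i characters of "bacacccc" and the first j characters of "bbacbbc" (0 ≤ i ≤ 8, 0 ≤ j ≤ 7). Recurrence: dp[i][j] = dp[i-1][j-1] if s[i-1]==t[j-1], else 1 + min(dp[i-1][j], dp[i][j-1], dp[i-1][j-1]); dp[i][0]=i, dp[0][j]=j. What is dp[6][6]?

   ''  b  b  a  c  b  b  c
''  0  1  2  3  4  5  6  7
 b  1  0  1  2  3  4  5  6
 a  2  1  1  1  2  3  4  5
 c  3  2  2  2  1  2  3  4
 a  4  3  3  2  2  2  3  4
 c  5  4  4  3  2  3  3  3
 c  6  5  5  4  3  3  4  3
 c  7  6  6  5  4  4  4  4
 c  8  7  7  6  5  5  5  4

4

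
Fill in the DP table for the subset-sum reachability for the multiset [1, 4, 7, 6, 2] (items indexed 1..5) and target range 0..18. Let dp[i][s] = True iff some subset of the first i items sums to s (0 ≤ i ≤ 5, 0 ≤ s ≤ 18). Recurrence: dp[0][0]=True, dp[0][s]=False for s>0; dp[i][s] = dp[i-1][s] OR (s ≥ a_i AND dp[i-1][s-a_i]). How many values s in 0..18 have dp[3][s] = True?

8

i\s   0   1   2   3   4   5   6   7   8   9  10  11  12  13  14  15  16  17  18
  0   T   F   F   F   F   F   F   F   F   F   F   F   F   F   F   F   F   F   F
  1   T   T   F   F   F   F   F   F   F   F   F   F   F   F   F   F   F   F   F
  2   T   T   F   F   T   T   F   F   F   F   F   F   F   F   F   F   F   F   F
  3   T   T   F   F   T   T   F   T   T   F   F   T   T   F   F   F   F   F   F
  4   T   T   F   F   T   T   T   T   T   F   T   T   T   T   T   F   F   T   T
  5   T   T   T   T   T   T   T   T   T   T   T   T   T   T   T   T   T   T   T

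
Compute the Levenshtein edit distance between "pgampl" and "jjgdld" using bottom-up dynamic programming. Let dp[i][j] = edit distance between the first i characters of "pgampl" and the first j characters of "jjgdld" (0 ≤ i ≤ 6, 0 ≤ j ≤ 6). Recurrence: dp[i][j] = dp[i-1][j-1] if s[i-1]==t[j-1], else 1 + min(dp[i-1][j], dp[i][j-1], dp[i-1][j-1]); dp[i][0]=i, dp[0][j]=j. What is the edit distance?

   ''  j  j  g  d  l  d
''  0  1  2  3  4  5  6
 p  1  1  2  3  4  5  6
 g  2  2  2  2  3  4  5
 a  3  3  3  3  3  4  5
 m  4  4  4  4  4  4  5
 p  5  5  5  5  5  5  5
 l  6  6  6  6  6  5  6

6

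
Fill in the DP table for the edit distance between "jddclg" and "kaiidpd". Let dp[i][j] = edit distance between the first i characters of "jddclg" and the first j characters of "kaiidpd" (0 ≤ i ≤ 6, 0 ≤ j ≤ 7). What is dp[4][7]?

6

   ''  k  a  i  i  d  p  d
''  0  1  2  3  4  5  6  7
 j  1  1  2  3  4  5  6  7
 d  2  2  2  3  4  4  5  6
 d  3  3  3  3  4  4  5  5
 c  4  4  4  4  4  5  5  6
 l  5  5  5  5  5  5  6  6
 g  6  6  6  6  6  6  6  7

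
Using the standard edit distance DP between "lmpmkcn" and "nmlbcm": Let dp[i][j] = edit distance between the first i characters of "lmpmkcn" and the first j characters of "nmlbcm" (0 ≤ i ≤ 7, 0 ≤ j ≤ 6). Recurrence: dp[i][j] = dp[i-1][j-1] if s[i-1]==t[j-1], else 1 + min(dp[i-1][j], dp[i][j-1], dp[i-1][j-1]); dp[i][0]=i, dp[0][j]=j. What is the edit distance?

5

   ''  n  m  l  b  c  m
''  0  1  2  3  4  5  6
 l  1  1  2  2  3  4  5
 m  2  2  1  2  3  4  4
 p  3  3  2  2  3  4  5
 m  4  4  3  3  3  4  4
 k  5  5  4  4  4  4  5
 c  6  6  5  5  5  4  5
 n  7  6  6  6  6  5  5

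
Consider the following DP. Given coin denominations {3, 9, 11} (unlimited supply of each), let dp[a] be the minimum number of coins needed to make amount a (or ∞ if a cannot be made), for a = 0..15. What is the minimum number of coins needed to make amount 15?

3

 a  0  1  2  3  4  5  6  7  8  9 10 11 12 13 14 15
dp  0  -  -  1  -  -  2  -  -  1  -  1  2  -  2  3
(- denotes ∞ / unreachable)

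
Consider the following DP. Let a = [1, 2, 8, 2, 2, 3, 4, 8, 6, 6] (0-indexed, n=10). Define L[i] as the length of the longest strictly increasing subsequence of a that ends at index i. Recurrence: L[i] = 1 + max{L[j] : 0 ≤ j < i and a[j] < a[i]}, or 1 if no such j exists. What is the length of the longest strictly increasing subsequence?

   i    0    1    2    3    4    5    6    7    8    9
a[i]    1    2    8    2    2    3    4    8    6    6
L[i]    1    2    3    2    2    3    4    5    5    5

5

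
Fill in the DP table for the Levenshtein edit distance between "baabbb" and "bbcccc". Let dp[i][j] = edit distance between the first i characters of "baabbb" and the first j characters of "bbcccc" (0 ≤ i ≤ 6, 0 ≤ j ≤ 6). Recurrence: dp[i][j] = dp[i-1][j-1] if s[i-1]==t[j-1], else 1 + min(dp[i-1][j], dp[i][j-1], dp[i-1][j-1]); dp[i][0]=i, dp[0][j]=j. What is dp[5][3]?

   ''  b  b  c  c  c  c
''  0  1  2  3  4  5  6
 b  1  0  1  2  3  4  5
 a  2  1  1  2  3  4  5
 a  3  2  2  2  3  4  5
 b  4  3  2  3  3  4  5
 b  5  4  3  3  4  4  5
 b  6  5  4  4  4  5  5

3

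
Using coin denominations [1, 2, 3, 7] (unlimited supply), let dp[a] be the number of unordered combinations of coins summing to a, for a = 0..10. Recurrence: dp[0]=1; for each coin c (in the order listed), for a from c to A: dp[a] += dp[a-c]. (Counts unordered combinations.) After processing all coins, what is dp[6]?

after  coin     0     1     2     3     4     5     6     7     8     9    10
          1     1     1     1     1     1     1     1     1     1     1     1
          2     1     1     2     2     3     3     4     4     5     5     6
          3     1     1     2     3     4     5     7     8    10    12    14
          7     1     1     2     3     4     5     7     9    11    14    17

7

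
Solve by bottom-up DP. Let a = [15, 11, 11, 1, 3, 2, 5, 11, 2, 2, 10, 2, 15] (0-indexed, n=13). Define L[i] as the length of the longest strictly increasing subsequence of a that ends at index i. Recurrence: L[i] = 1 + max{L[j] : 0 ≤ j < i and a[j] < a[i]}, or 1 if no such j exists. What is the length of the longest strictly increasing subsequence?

5

   i    0    1    2    3    4    5    6    7    8    9   10   11   12
a[i]   15   11   11    1    3    2    5   11    2    2   10    2   15
L[i]    1    1    1    1    2    2    3    4    2    2    4    2    5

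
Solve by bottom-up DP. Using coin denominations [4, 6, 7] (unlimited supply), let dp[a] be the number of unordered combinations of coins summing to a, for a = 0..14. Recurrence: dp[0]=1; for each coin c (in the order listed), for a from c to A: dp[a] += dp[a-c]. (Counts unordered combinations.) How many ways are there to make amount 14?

2

after  coin     0     1     2     3     4     5     6     7     8     9    10    11    12    13    14
          4     1     0     0     0     1     0     0     0     1     0     0     0     1     0     0
          6     1     0     0     0     1     0     1     0     1     0     1     0     2     0     1
          7     1     0     0     0     1     0     1     1     1     0     1     1     2     1     2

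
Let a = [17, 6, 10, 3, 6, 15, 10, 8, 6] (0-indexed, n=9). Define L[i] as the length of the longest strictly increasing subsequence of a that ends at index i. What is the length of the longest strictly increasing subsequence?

3

   i    0    1    2    3    4    5    6    7    8
a[i]   17    6   10    3    6   15   10    8    6
L[i]    1    1    2    1    2    3    3    3    2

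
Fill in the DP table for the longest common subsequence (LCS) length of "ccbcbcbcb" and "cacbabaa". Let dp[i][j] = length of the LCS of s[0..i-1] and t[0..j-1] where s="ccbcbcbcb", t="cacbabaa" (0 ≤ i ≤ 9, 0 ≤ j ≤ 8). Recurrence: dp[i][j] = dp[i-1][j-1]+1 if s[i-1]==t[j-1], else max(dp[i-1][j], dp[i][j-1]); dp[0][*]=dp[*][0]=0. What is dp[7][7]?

   ''  c  a  c  b  a  b  a  a
''  0  0  0  0  0  0  0  0  0
 c  0  1  1  1  1  1  1  1  1
 c  0  1  1  2  2  2  2  2  2
 b  0  1  1  2  3  3  3  3  3
 c  0  1  1  2  3  3  3  3  3
 b  0  1  1  2  3  3  4  4  4
 c  0  1  1  2  3  3  4  4  4
 b  0  1  1  2  3  3  4  4  4
 c  0  1  1  2  3  3  4  4  4
 b  0  1  1  2  3  3  4  4  4

4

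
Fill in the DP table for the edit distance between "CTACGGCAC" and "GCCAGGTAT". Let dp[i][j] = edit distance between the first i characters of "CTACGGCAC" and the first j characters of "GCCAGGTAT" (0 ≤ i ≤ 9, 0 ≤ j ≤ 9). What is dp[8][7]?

5

   ''  G  C  C  A  G  G  T  A  T
''  0  1  2  3  4  5  6  7  8  9
 C  1  1  1  2  3  4  5  6  7  8
 T  2  2  2  2  3  4  5  5  6  7
 A  3  3  3  3  2  3  4  5  5  6
 C  4  4  3  3  3  3  4  5  6  6
 G  5  4  4  4  4  3  3  4  5  6
 G  6  5  5  5  5  4  3  4  5  6
 C  7  6  5  5  6  5  4  4  5  6
 A  8  7  6  6  5  6  5  5  4  5
 C  9  8  7  6  6  6  6  6  5  5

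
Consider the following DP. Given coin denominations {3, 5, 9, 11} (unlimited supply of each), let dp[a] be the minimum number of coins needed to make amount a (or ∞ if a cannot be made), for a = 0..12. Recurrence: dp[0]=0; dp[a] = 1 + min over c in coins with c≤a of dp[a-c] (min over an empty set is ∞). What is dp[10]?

 a  0  1  2  3  4  5  6  7  8  9 10 11 12
dp  0  -  -  1  -  1  2  -  2  1  2  1  2
(- denotes ∞ / unreachable)

2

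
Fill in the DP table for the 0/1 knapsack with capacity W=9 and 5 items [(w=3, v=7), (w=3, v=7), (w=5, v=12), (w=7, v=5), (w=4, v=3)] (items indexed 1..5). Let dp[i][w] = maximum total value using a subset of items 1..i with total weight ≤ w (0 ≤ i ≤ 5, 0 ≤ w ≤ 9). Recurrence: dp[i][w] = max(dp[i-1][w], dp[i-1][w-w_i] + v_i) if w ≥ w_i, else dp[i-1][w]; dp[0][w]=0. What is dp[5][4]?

7

i\w   0   1   2   3   4   5   6   7   8   9
  0   0   0   0   0   0   0   0   0   0   0
  1   0   0   0   7   7   7   7   7   7   7
  2   0   0   0   7   7   7  14  14  14  14
  3   0   0   0   7   7  12  14  14  19  19
  4   0   0   0   7   7  12  14  14  19  19
  5   0   0   0   7   7  12  14  14  19  19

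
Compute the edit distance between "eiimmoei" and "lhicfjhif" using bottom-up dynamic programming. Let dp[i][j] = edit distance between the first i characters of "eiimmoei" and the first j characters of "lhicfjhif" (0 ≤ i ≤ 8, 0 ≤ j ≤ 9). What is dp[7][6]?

   ''  l  h  i  c  f  j  h  i  f
''  0  1  2  3  4  5  6  7  8  9
 e  1  1  2  3  4  5  6  7  8  9
 i  2  2  2  2  3  4  5  6  7  8
 i  3  3  3  2  3  4  5  6  6  7
 m  4  4  4  3  3  4  5  6  7  7
 m  5  5  5  4  4  4  5  6  7  8
 o  6  6  6  5  5  5  5  6  7  8
 e  7  7  7  6  6  6  6  6  7  8
 i  8  8  8  7  7  7  7  7  6  7

6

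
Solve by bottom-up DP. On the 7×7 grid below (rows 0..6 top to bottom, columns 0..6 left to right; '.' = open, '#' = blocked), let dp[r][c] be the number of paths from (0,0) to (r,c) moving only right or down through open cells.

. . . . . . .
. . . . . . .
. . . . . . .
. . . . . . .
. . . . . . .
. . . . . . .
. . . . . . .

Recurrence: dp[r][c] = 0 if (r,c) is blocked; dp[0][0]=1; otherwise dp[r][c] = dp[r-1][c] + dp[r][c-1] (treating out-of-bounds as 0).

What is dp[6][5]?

r\c   0   1   2   3   4   5   6
  0   1   1   1   1   1   1   1
  1   1   2   3   4   5   6   7
  2   1   3   6  10  15  21  28
  3   1   4  10  20  35  56  84
  4   1   5  15  35  70 126 210
  5   1   6  21  56 126 252 462
  6   1   7  28  84 210 462 924

462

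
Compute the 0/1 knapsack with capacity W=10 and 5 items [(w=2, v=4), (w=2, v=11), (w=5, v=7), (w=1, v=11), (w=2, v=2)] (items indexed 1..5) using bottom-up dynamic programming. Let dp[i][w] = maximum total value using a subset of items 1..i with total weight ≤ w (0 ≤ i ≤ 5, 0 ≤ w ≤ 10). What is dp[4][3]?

i\w   0   1   2   3   4   5   6   7   8   9  10
  0   0   0   0   0   0   0   0   0   0   0   0
  1   0   0   4   4   4   4   4   4   4   4   4
  2   0   0  11  11  15  15  15  15  15  15  15
  3   0   0  11  11  15  15  15  18  18  22  22
  4   0  11  11  22  22  26  26  26  29  29  33
  5   0  11  11  22  22  26  26  28  29  29  33

22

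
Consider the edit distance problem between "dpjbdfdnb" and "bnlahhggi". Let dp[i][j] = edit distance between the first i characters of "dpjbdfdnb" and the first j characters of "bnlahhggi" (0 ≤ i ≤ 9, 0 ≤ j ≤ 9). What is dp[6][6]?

   ''  b  n  l  a  h  h  g  g  i
''  0  1  2  3  4  5  6  7  8  9
 d  1  1  2  3  4  5  6  7  8  9
 p  2  2  2  3  4  5  6  7  8  9
 j  3  3  3  3  4  5  6  7  8  9
 b  4  3  4  4  4  5  6  7  8  9
 d  5  4  4  5  5  5  6  7  8  9
 f  6  5  5  5  6  6  6  7  8  9
 d  7  6  6  6  6  7  7  7  8  9
 n  8  7  6  7  7  7  8  8  8  9
 b  9  8  7  7  8  8  8  9  9  9

6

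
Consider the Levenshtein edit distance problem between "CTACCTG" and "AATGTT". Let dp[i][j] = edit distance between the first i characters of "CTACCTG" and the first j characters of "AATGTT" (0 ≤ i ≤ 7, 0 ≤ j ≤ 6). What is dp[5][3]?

4

   ''  A  A  T  G  T  T
''  0  1  2  3  4  5  6
 C  1  1  2  3  4  5  6
 T  2  2  2  2  3  4  5
 A  3  2  2  3  3  4  5
 C  4  3  3  3  4  4  5
 C  5  4  4  4  4  5  5
 T  6  5  5  4  5  4  5
 G  7  6  6  5  4  5  5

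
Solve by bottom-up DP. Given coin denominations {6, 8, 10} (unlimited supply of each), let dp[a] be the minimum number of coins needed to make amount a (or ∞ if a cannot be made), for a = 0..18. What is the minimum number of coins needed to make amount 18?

 a  0  1  2  3  4  5  6  7  8  9 10 11 12 13 14 15 16 17 18
dp  0  -  -  -  -  -  1  -  1  -  1  -  2  -  2  -  2  -  2
(- denotes ∞ / unreachable)

2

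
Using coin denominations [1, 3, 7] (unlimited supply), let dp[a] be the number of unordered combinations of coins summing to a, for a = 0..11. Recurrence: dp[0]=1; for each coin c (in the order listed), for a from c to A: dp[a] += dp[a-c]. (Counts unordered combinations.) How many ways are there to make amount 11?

6

after  coin     0     1     2     3     4     5     6     7     8     9    10    11
          1     1     1     1     1     1     1     1     1     1     1     1     1
          3     1     1     1     2     2     2     3     3     3     4     4     4
          7     1     1     1     2     2     2     3     4     4     5     6     6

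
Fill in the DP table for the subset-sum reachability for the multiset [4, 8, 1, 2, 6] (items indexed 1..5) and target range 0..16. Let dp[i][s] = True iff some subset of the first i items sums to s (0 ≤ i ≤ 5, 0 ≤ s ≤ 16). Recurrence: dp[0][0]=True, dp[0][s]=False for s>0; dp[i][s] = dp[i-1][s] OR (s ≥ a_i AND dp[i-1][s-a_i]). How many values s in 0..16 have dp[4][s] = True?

16

i\s   0   1   2   3   4   5   6   7   8   9  10  11  12  13  14  15  16
  0   T   F   F   F   F   F   F   F   F   F   F   F   F   F   F   F   F
  1   T   F   F   F   T   F   F   F   F   F   F   F   F   F   F   F   F
  2   T   F   F   F   T   F   F   F   T   F   F   F   T   F   F   F   F
  3   T   T   F   F   T   T   F   F   T   T   F   F   T   T   F   F   F
  4   T   T   T   T   T   T   T   T   T   T   T   T   T   T   T   T   F
  5   T   T   T   T   T   T   T   T   T   T   T   T   T   T   T   T   T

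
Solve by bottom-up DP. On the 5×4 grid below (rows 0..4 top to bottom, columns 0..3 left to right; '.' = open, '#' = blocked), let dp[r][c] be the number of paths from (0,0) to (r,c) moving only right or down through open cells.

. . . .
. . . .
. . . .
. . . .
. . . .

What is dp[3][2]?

10

r\c   0   1   2   3
  0   1   1   1   1
  1   1   2   3   4
  2   1   3   6  10
  3   1   4  10  20
  4   1   5  15  35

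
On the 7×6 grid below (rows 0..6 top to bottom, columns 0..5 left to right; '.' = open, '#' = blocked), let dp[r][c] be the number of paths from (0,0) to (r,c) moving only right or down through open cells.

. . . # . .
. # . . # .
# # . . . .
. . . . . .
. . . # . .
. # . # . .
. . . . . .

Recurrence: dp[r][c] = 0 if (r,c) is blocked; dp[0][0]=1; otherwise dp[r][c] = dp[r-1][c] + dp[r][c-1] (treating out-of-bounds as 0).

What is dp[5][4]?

5

r\c   0   1   2   3   4   5
  0   1   1   1   0   0   0
  1   1   0   1   1   0   0
  2   0   0   1   2   2   2
  3   0   0   1   3   5   7
  4   0   0   1   0   5  12
  5   0   0   1   0   5  17
  6   0   0   1   1   6  23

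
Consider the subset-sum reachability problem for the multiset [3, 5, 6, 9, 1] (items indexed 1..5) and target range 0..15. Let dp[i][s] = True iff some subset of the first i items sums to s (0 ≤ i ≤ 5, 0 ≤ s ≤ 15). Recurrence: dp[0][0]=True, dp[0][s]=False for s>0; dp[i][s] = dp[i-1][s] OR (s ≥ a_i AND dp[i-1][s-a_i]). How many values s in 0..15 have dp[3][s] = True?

8

i\s   0   1   2   3   4   5   6   7   8   9  10  11  12  13  14  15
  0   T   F   F   F   F   F   F   F   F   F   F   F   F   F   F   F
  1   T   F   F   T   F   F   F   F   F   F   F   F   F   F   F   F
  2   T   F   F   T   F   T   F   F   T   F   F   F   F   F   F   F
  3   T   F   F   T   F   T   T   F   T   T   F   T   F   F   T   F
  4   T   F   F   T   F   T   T   F   T   T   F   T   T   F   T   T
  5   T   T   F   T   T   T   T   T   T   T   T   T   T   T   T   T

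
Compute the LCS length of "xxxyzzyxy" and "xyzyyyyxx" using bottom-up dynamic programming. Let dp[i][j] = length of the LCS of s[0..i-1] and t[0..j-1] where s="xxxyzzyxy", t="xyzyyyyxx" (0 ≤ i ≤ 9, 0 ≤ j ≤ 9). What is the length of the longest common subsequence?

   ''  x  y  z  y  y  y  y  x  x
''  0  0  0  0  0  0  0  0  0  0
 x  0  1  1  1  1  1  1  1  1  1
 x  0  1  1  1  1  1  1  1  2  2
 x  0  1  1  1  1  1  1  1  2  3
 y  0  1  2  2  2  2  2  2  2  3
 z  0  1  2  3  3  3  3  3  3  3
 z  0  1  2  3  3  3  3  3  3  3
 y  0  1  2  3  4  4  4  4  4  4
 x  0  1  2  3  4  4  4  4  5  5
 y  0  1  2  3  4  5  5  5  5  5

5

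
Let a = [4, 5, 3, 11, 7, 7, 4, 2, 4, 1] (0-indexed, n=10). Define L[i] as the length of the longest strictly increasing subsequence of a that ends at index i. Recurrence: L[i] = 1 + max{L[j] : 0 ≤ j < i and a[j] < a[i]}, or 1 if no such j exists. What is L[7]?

   i    0    1    2    3    4    5    6    7    8    9
a[i]    4    5    3   11    7    7    4    2    4    1
L[i]    1    2    1    3    3    3    2    1    2    1

1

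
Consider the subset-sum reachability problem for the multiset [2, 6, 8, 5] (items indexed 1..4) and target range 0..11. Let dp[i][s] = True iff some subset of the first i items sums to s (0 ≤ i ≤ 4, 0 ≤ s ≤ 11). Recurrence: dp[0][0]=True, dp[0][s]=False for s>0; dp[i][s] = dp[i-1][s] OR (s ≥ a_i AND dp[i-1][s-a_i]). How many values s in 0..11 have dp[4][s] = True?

i\s   0   1   2   3   4   5   6   7   8   9  10  11
  0   T   F   F   F   F   F   F   F   F   F   F   F
  1   T   F   T   F   F   F   F   F   F   F   F   F
  2   T   F   T   F   F   F   T   F   T   F   F   F
  3   T   F   T   F   F   F   T   F   T   F   T   F
  4   T   F   T   F   F   T   T   T   T   F   T   T

8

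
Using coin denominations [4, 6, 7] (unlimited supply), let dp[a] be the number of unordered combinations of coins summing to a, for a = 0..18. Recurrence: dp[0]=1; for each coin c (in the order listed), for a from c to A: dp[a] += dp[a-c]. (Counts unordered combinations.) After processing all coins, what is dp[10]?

after  coin     0     1     2     3     4     5     6     7     8     9    10    11    12    13    14    15    16    17    18
          4     1     0     0     0     1     0     0     0     1     0     0     0     1     0     0     0     1     0     0
          6     1     0     0     0     1     0     1     0     1     0     1     0     2     0     1     0     2     0     2
          7     1     0     0     0     1     0     1     1     1     0     1     1     2     1     2     1     2     1     3

1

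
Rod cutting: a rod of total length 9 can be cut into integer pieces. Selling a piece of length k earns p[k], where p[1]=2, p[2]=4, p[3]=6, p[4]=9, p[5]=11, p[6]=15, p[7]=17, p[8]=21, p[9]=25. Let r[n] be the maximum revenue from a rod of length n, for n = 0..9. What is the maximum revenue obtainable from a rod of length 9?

   n    0    1    2    3    4    5    6    7    8    9
r[n]    0    2    4    6    9   11   15   17   21   25

25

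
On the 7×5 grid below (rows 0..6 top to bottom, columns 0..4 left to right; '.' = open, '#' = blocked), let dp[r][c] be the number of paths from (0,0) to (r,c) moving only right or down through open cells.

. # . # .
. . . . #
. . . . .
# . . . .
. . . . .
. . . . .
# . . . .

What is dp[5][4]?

r\c   0   1   2   3   4
  0   1   0   0   0   0
  1   1   1   1   1   0
  2   1   2   3   4   4
  3   0   2   5   9  13
  4   0   2   7  16  29
  5   0   2   9  25  54
  6   0   2  11  36  90

54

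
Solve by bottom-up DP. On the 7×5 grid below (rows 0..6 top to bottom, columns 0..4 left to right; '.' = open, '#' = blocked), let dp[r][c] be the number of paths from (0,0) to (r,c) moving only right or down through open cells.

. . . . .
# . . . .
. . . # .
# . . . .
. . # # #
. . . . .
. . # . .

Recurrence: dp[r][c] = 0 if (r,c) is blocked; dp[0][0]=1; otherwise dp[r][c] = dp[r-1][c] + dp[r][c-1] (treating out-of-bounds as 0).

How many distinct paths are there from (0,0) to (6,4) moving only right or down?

2

r\c   0   1   2   3   4
  0   1   1   1   1   1
  1   0   1   2   3   4
  2   0   1   3   0   4
  3   0   1   4   4   8
  4   0   1   0   0   0
  5   0   1   1   1   1
  6   0   1   0   1   2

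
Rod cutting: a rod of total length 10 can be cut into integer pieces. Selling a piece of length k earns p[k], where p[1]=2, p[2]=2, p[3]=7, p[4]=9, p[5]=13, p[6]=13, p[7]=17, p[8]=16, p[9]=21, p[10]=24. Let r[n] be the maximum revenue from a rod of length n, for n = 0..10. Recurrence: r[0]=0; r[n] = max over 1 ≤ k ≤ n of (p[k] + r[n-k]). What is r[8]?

20

   n    0    1    2    3    4    5    6    7    8    9   10
r[n]    0    2    4    7    9   13   15   17   20   22   26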